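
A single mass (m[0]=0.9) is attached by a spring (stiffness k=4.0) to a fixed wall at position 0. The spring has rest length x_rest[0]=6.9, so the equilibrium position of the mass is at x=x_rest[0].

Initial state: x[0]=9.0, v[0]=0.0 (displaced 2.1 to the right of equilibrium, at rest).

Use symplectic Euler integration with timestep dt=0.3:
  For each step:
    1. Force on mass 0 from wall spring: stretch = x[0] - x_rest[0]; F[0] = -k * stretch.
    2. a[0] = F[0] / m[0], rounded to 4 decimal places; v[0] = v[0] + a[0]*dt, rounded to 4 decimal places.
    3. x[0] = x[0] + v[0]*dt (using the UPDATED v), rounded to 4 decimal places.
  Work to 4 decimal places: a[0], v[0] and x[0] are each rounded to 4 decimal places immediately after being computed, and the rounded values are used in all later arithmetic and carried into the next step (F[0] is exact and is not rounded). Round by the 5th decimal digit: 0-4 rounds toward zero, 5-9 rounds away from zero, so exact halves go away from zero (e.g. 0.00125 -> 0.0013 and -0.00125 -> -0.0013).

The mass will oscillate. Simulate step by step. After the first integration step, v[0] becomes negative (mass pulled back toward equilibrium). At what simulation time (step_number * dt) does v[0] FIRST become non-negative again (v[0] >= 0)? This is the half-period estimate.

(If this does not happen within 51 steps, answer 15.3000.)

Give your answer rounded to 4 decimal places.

Step 0: x=[9.0000] v=[0.0000]
Step 1: x=[8.1600] v=[-2.8000]
Step 2: x=[6.8160] v=[-4.4800]
Step 3: x=[5.5056] v=[-4.3680]
Step 4: x=[4.7530] v=[-2.5088]
Step 5: x=[4.8592] v=[0.3539]
First v>=0 after going negative at step 5, time=1.5000

Answer: 1.5000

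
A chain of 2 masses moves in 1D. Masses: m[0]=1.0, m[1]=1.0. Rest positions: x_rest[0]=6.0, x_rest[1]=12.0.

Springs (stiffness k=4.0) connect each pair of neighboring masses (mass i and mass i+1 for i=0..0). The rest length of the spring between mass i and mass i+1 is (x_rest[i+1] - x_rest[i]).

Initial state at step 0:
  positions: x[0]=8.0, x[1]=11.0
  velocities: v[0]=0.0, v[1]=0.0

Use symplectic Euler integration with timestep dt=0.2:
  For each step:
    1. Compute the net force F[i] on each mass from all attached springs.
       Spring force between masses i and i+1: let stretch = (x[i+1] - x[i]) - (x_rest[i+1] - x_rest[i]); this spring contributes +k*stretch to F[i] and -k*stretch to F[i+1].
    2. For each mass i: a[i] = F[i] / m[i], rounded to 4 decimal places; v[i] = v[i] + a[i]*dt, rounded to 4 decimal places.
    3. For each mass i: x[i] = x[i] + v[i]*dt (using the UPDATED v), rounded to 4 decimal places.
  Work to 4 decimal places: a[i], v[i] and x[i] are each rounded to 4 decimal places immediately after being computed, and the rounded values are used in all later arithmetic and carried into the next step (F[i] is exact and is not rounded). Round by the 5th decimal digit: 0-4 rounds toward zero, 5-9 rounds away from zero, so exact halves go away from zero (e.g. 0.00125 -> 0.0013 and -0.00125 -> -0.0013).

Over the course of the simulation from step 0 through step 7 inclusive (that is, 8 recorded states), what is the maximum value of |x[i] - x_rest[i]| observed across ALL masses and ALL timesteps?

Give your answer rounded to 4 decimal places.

Answer: 2.0638

Derivation:
Step 0: x=[8.0000 11.0000] v=[0.0000 0.0000]
Step 1: x=[7.5200 11.4800] v=[-2.4000 2.4000]
Step 2: x=[6.7136 12.2864] v=[-4.0320 4.0320]
Step 3: x=[5.8388 13.1612] v=[-4.3738 4.3738]
Step 4: x=[5.1756 13.8244] v=[-3.3159 3.3159]
Step 5: x=[4.9362 14.0638] v=[-1.1969 1.1969]
Step 6: x=[5.1972 13.8028] v=[1.3052 -1.3052]
Step 7: x=[5.8751 13.1249] v=[3.3897 -3.3897]
Max displacement = 2.0638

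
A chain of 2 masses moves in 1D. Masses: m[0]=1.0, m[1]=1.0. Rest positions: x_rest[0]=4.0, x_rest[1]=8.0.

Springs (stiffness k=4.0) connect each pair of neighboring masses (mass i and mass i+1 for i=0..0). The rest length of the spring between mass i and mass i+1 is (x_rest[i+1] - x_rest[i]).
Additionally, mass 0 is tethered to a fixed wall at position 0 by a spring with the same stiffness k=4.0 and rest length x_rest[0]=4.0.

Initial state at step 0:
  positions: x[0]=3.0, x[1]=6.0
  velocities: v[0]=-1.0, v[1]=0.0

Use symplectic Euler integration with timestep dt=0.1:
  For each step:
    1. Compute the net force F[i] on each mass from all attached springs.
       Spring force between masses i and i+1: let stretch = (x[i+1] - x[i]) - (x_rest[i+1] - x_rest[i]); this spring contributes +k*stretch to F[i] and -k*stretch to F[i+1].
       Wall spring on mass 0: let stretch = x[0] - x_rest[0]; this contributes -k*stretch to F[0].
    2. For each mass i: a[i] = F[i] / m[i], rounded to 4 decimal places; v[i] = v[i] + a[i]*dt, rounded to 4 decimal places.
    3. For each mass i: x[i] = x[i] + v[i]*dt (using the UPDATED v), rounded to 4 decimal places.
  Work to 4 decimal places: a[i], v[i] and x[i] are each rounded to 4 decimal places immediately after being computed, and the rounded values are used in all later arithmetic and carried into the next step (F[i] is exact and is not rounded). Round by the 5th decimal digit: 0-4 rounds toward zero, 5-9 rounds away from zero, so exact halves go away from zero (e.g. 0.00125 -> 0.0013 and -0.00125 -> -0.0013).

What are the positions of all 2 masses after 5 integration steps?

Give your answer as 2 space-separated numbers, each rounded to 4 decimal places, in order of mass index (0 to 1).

Step 0: x=[3.0000 6.0000] v=[-1.0000 0.0000]
Step 1: x=[2.9000 6.0400] v=[-1.0000 0.4000]
Step 2: x=[2.8096 6.1144] v=[-0.9040 0.7440]
Step 3: x=[2.7390 6.2166] v=[-0.7059 1.0221]
Step 4: x=[2.6980 6.3397] v=[-0.4105 1.2311]
Step 5: x=[2.6947 6.4771] v=[-0.0330 1.3744]

Answer: 2.6947 6.4771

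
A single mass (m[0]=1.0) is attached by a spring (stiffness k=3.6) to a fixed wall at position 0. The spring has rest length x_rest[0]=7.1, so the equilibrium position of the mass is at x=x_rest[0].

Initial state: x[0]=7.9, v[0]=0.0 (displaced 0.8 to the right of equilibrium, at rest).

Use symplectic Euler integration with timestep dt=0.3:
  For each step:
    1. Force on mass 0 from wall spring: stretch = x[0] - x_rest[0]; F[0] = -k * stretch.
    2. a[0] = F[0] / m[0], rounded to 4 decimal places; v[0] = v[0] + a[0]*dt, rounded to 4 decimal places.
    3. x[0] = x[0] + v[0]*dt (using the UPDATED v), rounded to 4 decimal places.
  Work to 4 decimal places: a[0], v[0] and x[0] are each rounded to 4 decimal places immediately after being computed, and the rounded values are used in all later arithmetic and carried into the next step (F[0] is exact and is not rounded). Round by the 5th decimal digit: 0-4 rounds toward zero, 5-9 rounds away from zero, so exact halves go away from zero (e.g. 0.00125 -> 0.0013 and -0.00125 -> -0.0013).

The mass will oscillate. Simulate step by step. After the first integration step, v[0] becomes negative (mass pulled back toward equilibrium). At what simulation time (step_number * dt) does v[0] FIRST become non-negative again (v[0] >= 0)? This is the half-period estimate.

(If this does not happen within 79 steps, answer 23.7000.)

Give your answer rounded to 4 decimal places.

Step 0: x=[7.9000] v=[0.0000]
Step 1: x=[7.6408] v=[-0.8640]
Step 2: x=[7.2064] v=[-1.4481]
Step 3: x=[6.7375] v=[-1.5630]
Step 4: x=[6.3861] v=[-1.1715]
Step 5: x=[6.2660] v=[-0.4005]
Step 6: x=[6.4161] v=[0.5002]
First v>=0 after going negative at step 6, time=1.8000

Answer: 1.8000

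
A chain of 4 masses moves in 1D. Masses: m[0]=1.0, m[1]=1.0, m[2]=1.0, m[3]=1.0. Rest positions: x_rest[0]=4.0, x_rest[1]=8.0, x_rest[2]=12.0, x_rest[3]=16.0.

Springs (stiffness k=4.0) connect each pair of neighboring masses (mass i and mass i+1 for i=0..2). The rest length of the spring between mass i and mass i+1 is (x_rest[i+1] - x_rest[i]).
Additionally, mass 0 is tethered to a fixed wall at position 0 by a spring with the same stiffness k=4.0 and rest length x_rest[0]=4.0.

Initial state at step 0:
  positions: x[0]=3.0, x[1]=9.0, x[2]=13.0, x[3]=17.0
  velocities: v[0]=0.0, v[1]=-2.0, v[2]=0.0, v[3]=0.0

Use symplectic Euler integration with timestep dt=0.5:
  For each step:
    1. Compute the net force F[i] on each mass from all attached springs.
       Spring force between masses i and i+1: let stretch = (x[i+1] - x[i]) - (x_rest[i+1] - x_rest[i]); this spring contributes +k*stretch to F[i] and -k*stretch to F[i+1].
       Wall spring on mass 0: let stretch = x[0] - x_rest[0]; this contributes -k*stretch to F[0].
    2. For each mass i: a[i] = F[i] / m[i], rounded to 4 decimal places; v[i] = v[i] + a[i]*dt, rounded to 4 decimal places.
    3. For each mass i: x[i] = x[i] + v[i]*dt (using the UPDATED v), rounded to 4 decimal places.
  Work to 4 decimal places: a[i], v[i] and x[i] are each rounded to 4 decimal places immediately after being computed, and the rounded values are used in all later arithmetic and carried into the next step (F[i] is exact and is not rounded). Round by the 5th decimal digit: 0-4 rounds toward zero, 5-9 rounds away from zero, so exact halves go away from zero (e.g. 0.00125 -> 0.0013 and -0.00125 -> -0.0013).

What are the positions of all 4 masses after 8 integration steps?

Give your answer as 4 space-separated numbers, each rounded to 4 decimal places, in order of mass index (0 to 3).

Answer: 5.0000 6.0000 11.0000 15.0000

Derivation:
Step 0: x=[3.0000 9.0000 13.0000 17.0000] v=[0.0000 -2.0000 0.0000 0.0000]
Step 1: x=[6.0000 6.0000 13.0000 17.0000] v=[6.0000 -6.0000 0.0000 0.0000]
Step 2: x=[3.0000 10.0000 10.0000 17.0000] v=[-6.0000 8.0000 -6.0000 0.0000]
Step 3: x=[4.0000 7.0000 14.0000 14.0000] v=[2.0000 -6.0000 8.0000 -6.0000]
Step 4: x=[4.0000 8.0000 11.0000 15.0000] v=[0.0000 2.0000 -6.0000 2.0000]
Step 5: x=[4.0000 8.0000 9.0000 16.0000] v=[0.0000 0.0000 -4.0000 2.0000]
Step 6: x=[4.0000 5.0000 13.0000 14.0000] v=[0.0000 -6.0000 8.0000 -4.0000]
Step 7: x=[1.0000 9.0000 10.0000 15.0000] v=[-6.0000 8.0000 -6.0000 2.0000]
Step 8: x=[5.0000 6.0000 11.0000 15.0000] v=[8.0000 -6.0000 2.0000 0.0000]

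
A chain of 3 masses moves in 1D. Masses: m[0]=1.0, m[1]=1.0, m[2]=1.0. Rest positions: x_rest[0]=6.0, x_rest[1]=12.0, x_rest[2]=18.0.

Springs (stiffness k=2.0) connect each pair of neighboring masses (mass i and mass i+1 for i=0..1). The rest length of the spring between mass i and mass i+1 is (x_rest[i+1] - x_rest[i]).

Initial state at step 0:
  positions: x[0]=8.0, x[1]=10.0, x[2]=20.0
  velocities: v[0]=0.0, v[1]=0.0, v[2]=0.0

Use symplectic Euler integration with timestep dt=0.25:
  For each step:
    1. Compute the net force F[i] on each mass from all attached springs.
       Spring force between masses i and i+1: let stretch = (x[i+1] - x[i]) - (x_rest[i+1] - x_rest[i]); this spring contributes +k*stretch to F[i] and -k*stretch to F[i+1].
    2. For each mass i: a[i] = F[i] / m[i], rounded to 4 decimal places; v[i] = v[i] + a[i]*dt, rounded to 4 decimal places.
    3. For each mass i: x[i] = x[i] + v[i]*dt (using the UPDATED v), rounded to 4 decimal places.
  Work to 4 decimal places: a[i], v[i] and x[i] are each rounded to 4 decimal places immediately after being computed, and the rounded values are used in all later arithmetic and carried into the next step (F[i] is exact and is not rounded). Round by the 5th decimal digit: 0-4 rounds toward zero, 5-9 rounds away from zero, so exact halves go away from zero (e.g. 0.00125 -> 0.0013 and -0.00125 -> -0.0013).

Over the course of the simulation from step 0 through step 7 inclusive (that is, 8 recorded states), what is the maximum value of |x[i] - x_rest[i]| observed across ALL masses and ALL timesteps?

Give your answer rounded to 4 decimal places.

Answer: 3.3577

Derivation:
Step 0: x=[8.0000 10.0000 20.0000] v=[0.0000 0.0000 0.0000]
Step 1: x=[7.5000 11.0000 19.5000] v=[-2.0000 4.0000 -2.0000]
Step 2: x=[6.6875 12.6250 18.6875] v=[-3.2500 6.5000 -3.2500]
Step 3: x=[5.8672 14.2656 17.8672] v=[-3.2813 6.5625 -3.2813]
Step 4: x=[5.3467 15.3066 17.3467] v=[-2.0821 4.1641 -2.0821]
Step 5: x=[5.3212 15.3577 17.3212] v=[-0.1022 0.2042 -0.1022]
Step 6: x=[5.8002 14.3996 17.8002] v=[1.9161 -3.8323 1.9161]
Step 7: x=[6.6042 12.7917 18.6042] v=[3.2158 -6.4317 3.2158]
Max displacement = 3.3577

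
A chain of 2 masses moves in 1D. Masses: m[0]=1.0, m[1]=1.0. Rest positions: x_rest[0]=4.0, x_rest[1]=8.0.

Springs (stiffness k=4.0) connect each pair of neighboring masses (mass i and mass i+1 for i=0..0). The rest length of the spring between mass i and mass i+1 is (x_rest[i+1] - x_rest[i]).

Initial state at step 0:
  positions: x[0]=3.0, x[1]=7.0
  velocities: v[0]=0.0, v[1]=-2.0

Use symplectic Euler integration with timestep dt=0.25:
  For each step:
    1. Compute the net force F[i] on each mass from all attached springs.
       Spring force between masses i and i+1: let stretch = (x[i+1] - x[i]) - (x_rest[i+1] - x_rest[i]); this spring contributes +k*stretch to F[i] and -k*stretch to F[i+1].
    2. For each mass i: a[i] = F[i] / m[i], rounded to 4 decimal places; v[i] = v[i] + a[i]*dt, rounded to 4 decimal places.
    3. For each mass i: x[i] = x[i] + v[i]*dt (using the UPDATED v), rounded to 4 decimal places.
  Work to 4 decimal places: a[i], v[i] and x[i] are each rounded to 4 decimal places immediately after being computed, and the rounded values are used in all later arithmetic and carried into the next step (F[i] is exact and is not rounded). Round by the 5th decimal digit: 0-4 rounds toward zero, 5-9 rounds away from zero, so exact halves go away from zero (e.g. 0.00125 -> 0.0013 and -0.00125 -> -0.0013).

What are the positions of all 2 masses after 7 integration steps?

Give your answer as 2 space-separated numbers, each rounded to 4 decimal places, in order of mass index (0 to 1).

Step 0: x=[3.0000 7.0000] v=[0.0000 -2.0000]
Step 1: x=[3.0000 6.5000] v=[0.0000 -2.0000]
Step 2: x=[2.8750 6.1250] v=[-0.5000 -1.5000]
Step 3: x=[2.5625 5.9375] v=[-1.2500 -0.7500]
Step 4: x=[2.0938 5.9063] v=[-1.8750 -0.1250]
Step 5: x=[1.5782 5.9219] v=[-2.0625 0.0625]
Step 6: x=[1.1485 5.8516] v=[-1.7188 -0.2812]
Step 7: x=[0.8946 5.6055] v=[-1.0157 -0.9843]

Answer: 0.8946 5.6055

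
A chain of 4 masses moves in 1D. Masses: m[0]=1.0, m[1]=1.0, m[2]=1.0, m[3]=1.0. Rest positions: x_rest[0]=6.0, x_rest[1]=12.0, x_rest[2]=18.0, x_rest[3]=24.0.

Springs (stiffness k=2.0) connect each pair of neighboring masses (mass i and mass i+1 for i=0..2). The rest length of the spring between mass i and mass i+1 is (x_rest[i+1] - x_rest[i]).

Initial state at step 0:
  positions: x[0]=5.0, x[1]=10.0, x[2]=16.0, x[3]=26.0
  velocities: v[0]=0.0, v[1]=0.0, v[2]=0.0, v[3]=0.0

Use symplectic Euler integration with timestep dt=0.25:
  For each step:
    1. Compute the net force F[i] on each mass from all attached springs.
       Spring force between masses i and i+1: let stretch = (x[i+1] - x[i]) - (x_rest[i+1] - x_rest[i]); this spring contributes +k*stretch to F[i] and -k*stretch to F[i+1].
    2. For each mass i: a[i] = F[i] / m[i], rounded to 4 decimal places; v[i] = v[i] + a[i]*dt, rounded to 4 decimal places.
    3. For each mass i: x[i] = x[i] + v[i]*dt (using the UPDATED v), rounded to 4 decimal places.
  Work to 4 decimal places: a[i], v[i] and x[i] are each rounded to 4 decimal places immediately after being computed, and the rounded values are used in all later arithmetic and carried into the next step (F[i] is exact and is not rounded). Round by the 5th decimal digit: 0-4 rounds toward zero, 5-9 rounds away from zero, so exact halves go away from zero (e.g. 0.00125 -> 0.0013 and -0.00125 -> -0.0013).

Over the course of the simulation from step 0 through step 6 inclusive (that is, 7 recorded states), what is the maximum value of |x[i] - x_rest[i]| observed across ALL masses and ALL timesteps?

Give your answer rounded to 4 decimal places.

Step 0: x=[5.0000 10.0000 16.0000 26.0000] v=[0.0000 0.0000 0.0000 0.0000]
Step 1: x=[4.8750 10.1250 16.5000 25.5000] v=[-0.5000 0.5000 2.0000 -2.0000]
Step 2: x=[4.6563 10.3906 17.3281 24.6250] v=[-0.8750 1.0625 3.3125 -3.5000]
Step 3: x=[4.4043 10.8066 18.2012 23.5879] v=[-1.0079 1.6641 3.4922 -4.1485]
Step 4: x=[4.2026 11.3467 18.8233 22.6274] v=[-0.8068 2.1603 2.4883 -3.8419]
Step 5: x=[4.1439 11.9284 18.9863 21.9414] v=[-0.2348 2.3266 0.6521 -2.7440]
Step 6: x=[4.3083 12.4192 18.6365 21.6360] v=[0.6575 1.9633 -1.3993 -1.2216]
Max displacement = 2.3640

Answer: 2.3640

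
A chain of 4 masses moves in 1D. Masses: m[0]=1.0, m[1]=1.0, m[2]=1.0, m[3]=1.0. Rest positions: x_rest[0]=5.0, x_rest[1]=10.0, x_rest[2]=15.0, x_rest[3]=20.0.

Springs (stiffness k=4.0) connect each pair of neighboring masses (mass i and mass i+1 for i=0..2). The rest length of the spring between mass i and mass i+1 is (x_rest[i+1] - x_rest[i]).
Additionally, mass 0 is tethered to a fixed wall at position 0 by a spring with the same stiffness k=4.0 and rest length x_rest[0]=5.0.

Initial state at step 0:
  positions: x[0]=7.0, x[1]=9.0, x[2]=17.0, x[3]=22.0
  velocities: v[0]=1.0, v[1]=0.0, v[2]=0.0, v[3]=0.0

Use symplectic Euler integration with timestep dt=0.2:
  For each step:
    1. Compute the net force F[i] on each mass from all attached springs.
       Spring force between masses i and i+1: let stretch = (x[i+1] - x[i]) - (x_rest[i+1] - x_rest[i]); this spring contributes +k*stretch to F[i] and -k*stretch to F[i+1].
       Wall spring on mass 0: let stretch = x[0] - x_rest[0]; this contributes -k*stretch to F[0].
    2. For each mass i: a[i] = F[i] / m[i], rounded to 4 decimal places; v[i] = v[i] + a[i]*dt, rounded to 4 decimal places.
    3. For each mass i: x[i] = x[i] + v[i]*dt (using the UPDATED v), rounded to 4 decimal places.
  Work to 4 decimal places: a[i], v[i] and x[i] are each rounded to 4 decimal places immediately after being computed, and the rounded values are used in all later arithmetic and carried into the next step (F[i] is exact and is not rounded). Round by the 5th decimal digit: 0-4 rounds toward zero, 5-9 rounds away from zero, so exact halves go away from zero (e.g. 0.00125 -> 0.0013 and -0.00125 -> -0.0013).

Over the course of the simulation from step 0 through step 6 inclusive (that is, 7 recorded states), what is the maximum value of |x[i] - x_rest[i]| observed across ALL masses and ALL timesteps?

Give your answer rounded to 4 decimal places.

Step 0: x=[7.0000 9.0000 17.0000 22.0000] v=[1.0000 0.0000 0.0000 0.0000]
Step 1: x=[6.4000 9.9600 16.5200 22.0000] v=[-3.0000 4.8000 -2.4000 0.0000]
Step 2: x=[5.3456 11.4000 15.8672 21.9232] v=[-5.2720 7.2000 -3.2640 -0.3840]
Step 3: x=[4.4046 12.5860 15.4686 21.6774] v=[-4.7050 5.9302 -1.9930 -1.2288]
Step 4: x=[4.0679 12.9242 15.6022 21.2382] v=[-1.6836 1.6912 0.6680 -2.1958]
Step 5: x=[4.4973 12.2739 16.2091 20.6973] v=[2.1471 -3.2514 3.0344 -2.7046]
Step 6: x=[5.4514 11.0090 16.9045 20.2383] v=[4.7705 -6.3245 3.4768 -2.2952]
Max displacement = 2.9242

Answer: 2.9242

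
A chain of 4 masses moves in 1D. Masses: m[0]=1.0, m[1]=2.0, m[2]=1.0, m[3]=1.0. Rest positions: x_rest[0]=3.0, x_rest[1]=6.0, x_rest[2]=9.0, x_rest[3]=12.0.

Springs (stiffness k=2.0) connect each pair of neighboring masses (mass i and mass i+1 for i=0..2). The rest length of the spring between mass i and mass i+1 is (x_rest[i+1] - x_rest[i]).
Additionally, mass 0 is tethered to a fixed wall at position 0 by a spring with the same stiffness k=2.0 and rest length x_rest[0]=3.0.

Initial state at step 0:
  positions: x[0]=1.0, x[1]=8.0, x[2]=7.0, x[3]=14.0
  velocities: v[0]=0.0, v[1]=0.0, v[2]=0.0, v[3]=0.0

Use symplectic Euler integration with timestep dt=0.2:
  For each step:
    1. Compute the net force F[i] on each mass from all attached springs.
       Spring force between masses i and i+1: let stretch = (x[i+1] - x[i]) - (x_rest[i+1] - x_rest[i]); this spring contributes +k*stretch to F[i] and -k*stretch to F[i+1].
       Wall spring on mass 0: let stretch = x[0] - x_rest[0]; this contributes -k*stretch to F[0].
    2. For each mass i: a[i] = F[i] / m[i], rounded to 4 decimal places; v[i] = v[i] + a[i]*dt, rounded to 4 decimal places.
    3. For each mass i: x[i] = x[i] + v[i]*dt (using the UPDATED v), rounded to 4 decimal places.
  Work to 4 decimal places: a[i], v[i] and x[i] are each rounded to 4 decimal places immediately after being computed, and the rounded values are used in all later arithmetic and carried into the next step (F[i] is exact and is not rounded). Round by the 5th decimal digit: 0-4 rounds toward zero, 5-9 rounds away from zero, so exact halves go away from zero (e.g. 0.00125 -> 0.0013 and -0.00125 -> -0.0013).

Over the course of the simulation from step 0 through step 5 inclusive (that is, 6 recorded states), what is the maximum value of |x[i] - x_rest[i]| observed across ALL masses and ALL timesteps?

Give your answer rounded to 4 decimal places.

Answer: 3.1669

Derivation:
Step 0: x=[1.0000 8.0000 7.0000 14.0000] v=[0.0000 0.0000 0.0000 0.0000]
Step 1: x=[1.4800 7.6800 7.6400 13.6800] v=[2.4000 -1.6000 3.2000 -1.6000]
Step 2: x=[2.3376 7.1104 8.7664 13.1168] v=[4.2880 -2.8480 5.6320 -2.8160]
Step 3: x=[3.3900 6.4161 10.1084 12.4456] v=[5.2621 -3.4714 6.7098 -3.3562]
Step 4: x=[4.4133 5.7485 11.3420 11.8274] v=[5.1165 -3.3382 6.1678 -3.0911]
Step 5: x=[5.1904 5.2512 12.1669 11.4103] v=[3.8853 -2.4865 4.1246 -2.0853]
Max displacement = 3.1669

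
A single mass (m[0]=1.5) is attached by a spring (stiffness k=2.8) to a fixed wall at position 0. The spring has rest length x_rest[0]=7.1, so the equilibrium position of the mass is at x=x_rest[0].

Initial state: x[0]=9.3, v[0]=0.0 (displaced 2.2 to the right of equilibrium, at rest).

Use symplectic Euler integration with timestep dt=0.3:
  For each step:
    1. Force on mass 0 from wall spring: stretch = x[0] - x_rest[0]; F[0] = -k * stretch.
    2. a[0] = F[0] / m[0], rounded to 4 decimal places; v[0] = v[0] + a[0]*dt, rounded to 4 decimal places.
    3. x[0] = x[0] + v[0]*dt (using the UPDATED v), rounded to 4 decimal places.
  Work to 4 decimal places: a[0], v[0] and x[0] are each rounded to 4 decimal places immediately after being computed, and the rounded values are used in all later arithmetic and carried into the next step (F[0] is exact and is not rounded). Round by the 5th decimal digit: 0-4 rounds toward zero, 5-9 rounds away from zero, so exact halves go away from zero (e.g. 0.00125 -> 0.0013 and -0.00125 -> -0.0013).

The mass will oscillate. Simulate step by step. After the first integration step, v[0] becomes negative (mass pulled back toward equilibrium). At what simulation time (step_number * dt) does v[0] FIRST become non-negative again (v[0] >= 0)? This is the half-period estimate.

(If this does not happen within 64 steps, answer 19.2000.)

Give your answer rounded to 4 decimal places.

Answer: 2.4000

Derivation:
Step 0: x=[9.3000] v=[0.0000]
Step 1: x=[8.9304] v=[-1.2320]
Step 2: x=[8.2533] v=[-2.2570]
Step 3: x=[7.3825] v=[-2.9028]
Step 4: x=[6.4642] v=[-3.0610]
Step 5: x=[5.6527] v=[-2.7050]
Step 6: x=[5.0844] v=[-1.8945]
Step 7: x=[4.8547] v=[-0.7658]
Step 8: x=[5.0022] v=[0.4916]
First v>=0 after going negative at step 8, time=2.4000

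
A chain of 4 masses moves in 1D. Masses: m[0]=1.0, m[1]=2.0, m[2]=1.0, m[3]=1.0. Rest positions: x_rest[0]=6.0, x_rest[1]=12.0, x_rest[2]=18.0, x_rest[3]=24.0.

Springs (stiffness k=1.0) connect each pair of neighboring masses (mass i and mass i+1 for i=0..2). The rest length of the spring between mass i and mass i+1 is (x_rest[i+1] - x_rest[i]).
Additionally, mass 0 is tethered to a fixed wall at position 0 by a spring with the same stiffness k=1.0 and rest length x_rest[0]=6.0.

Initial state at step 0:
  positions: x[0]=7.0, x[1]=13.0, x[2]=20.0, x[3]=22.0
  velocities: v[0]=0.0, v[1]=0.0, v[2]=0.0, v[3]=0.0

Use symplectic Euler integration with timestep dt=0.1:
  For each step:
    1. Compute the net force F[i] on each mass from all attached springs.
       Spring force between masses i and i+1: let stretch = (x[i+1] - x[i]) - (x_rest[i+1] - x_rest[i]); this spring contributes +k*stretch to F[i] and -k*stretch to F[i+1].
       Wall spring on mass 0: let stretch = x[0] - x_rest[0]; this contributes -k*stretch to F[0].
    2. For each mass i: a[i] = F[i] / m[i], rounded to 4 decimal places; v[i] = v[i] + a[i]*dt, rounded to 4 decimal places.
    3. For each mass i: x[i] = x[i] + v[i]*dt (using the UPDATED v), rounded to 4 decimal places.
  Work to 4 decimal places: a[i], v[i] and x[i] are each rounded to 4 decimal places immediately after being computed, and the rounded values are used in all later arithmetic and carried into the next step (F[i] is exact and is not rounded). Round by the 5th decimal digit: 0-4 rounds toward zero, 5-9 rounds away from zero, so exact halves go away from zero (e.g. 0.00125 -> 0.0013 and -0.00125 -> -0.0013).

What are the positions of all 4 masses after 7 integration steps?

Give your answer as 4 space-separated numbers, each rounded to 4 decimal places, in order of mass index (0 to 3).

Answer: 6.7499 13.0985 18.7743 23.0114

Derivation:
Step 0: x=[7.0000 13.0000 20.0000 22.0000] v=[0.0000 0.0000 0.0000 0.0000]
Step 1: x=[6.9900 13.0050 19.9500 22.0400] v=[-0.1000 0.0500 -0.5000 0.4000]
Step 2: x=[6.9703 13.0147 19.8515 22.1191] v=[-0.1975 0.0965 -0.9855 0.7910]
Step 3: x=[6.9413 13.0283 19.7073 22.2355] v=[-0.2901 0.1361 -1.4424 1.1642]
Step 4: x=[6.9038 13.0449 19.5216 22.3866] v=[-0.3755 0.1657 -1.8575 1.5114]
Step 5: x=[6.8586 13.0632 19.2997 22.5691] v=[-0.4518 0.1825 -2.2187 1.8249]
Step 6: x=[6.8069 13.0816 19.0482 22.7789] v=[-0.5172 0.1841 -2.5154 2.0980]
Step 7: x=[6.7499 13.0985 18.7743 23.0114] v=[-0.5704 0.1687 -2.7390 2.3249]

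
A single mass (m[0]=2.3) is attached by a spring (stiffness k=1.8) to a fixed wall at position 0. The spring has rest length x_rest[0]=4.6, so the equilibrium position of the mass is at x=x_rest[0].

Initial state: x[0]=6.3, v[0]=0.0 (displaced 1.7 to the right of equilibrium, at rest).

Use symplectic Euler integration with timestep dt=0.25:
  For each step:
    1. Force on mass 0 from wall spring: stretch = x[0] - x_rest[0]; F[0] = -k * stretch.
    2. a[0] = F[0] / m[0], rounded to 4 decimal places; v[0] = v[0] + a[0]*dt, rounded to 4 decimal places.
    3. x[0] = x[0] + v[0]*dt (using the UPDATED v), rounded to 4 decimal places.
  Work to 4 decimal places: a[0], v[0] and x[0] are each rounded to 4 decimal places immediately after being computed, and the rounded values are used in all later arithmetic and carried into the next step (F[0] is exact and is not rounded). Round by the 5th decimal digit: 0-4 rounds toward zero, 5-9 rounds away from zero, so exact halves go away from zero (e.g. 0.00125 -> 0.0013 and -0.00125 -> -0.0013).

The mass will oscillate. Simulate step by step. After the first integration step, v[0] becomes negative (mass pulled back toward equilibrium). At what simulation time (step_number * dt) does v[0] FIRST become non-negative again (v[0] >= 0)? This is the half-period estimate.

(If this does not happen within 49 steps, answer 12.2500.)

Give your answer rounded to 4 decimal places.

Step 0: x=[6.3000] v=[0.0000]
Step 1: x=[6.2169] v=[-0.3326]
Step 2: x=[6.0547] v=[-0.6490]
Step 3: x=[5.8213] v=[-0.9336]
Step 4: x=[5.5282] v=[-1.1726]
Step 5: x=[5.1897] v=[-1.3542]
Step 6: x=[4.8223] v=[-1.4696]
Step 7: x=[4.4440] v=[-1.5131]
Step 8: x=[4.0734] v=[-1.4826]
Step 9: x=[3.7285] v=[-1.3796]
Step 10: x=[3.4262] v=[-1.2091]
Step 11: x=[3.1813] v=[-0.9795]
Step 12: x=[3.0058] v=[-0.7019]
Step 13: x=[2.9083] v=[-0.3900]
Step 14: x=[2.8936] v=[-0.0590]
Step 15: x=[2.9623] v=[0.2749]
First v>=0 after going negative at step 15, time=3.7500

Answer: 3.7500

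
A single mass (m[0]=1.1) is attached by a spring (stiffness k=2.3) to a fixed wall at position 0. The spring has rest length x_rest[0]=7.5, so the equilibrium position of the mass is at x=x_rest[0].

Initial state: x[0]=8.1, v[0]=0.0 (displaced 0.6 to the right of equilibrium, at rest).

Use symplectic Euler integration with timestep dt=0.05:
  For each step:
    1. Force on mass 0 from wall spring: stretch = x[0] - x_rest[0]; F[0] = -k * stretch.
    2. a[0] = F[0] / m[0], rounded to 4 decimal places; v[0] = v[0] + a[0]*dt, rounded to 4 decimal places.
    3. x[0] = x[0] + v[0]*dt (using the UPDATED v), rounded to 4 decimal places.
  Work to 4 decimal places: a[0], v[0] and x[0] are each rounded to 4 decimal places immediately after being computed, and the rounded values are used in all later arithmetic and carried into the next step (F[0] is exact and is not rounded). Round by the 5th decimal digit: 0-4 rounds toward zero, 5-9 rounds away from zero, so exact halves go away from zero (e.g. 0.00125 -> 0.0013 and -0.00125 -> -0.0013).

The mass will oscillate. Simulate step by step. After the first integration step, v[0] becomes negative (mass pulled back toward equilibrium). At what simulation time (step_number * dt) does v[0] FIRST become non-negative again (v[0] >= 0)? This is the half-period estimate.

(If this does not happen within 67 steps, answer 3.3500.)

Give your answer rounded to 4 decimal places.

Step 0: x=[8.1000] v=[0.0000]
Step 1: x=[8.0969] v=[-0.0627]
Step 2: x=[8.0906] v=[-0.1251]
Step 3: x=[8.0813] v=[-0.1868]
Step 4: x=[8.0689] v=[-0.2476]
Step 5: x=[8.0535] v=[-0.3071]
Step 6: x=[8.0353] v=[-0.3650]
Step 7: x=[8.0143] v=[-0.4210]
Step 8: x=[7.9906] v=[-0.4748]
Step 9: x=[7.9643] v=[-0.5261]
Step 10: x=[7.9356] v=[-0.5746]
Step 11: x=[7.9046] v=[-0.6201]
Step 12: x=[7.8715] v=[-0.6624]
Step 13: x=[7.8364] v=[-0.7012]
Step 14: x=[7.7996] v=[-0.7364]
Step 15: x=[7.7612] v=[-0.7677]
Step 16: x=[7.7215] v=[-0.7950]
Step 17: x=[7.6806] v=[-0.8182]
Step 18: x=[7.6387] v=[-0.8371]
Step 19: x=[7.5961] v=[-0.8516]
Step 20: x=[7.5530] v=[-0.8616]
Step 21: x=[7.5096] v=[-0.8671]
Step 22: x=[7.4662] v=[-0.8681]
Step 23: x=[7.4230] v=[-0.8646]
Step 24: x=[7.3802] v=[-0.8566]
Step 25: x=[7.3380] v=[-0.8441]
Step 26: x=[7.2966] v=[-0.8272]
Step 27: x=[7.2563] v=[-0.8059]
Step 28: x=[7.2173] v=[-0.7804]
Step 29: x=[7.1798] v=[-0.7508]
Step 30: x=[7.1439] v=[-0.7173]
Step 31: x=[7.1099] v=[-0.6801]
Step 32: x=[7.0779] v=[-0.6393]
Step 33: x=[7.0481] v=[-0.5952]
Step 34: x=[7.0207] v=[-0.5480]
Step 35: x=[6.9958] v=[-0.4979]
Step 36: x=[6.9735] v=[-0.4452]
Step 37: x=[6.9540] v=[-0.3902]
Step 38: x=[6.9373] v=[-0.3331]
Step 39: x=[6.9236] v=[-0.2743]
Step 40: x=[6.9129] v=[-0.2140]
Step 41: x=[6.9053] v=[-0.1526]
Step 42: x=[6.9008] v=[-0.0904]
Step 43: x=[6.8994] v=[-0.0278]
Step 44: x=[6.9012] v=[0.0350]
First v>=0 after going negative at step 44, time=2.2000

Answer: 2.2000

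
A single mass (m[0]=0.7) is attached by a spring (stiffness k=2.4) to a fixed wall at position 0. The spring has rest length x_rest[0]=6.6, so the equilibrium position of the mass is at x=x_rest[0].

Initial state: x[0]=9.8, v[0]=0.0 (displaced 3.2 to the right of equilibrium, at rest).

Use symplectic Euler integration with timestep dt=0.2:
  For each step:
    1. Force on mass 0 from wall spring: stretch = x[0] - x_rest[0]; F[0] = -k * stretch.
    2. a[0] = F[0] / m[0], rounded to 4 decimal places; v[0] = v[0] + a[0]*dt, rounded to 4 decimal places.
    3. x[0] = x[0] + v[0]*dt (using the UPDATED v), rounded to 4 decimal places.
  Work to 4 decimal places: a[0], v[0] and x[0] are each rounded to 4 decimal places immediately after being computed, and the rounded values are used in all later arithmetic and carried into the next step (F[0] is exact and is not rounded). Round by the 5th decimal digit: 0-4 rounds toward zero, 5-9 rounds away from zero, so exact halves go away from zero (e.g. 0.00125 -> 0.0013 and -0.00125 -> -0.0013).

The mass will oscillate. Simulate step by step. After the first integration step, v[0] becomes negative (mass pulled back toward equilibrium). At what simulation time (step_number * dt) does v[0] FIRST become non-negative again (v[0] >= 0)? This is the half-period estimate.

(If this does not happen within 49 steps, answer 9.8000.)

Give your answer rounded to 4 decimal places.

Answer: 1.8000

Derivation:
Step 0: x=[9.8000] v=[0.0000]
Step 1: x=[9.3611] v=[-2.1943]
Step 2: x=[8.5436] v=[-4.0876]
Step 3: x=[7.4595] v=[-5.4204]
Step 4: x=[6.2575] v=[-6.0098]
Step 5: x=[5.1025] v=[-5.7749]
Step 6: x=[4.1529] v=[-4.7480]
Step 7: x=[3.5389] v=[-3.0700]
Step 8: x=[3.3447] v=[-0.9710]
Step 9: x=[3.5969] v=[1.2612]
First v>=0 after going negative at step 9, time=1.8000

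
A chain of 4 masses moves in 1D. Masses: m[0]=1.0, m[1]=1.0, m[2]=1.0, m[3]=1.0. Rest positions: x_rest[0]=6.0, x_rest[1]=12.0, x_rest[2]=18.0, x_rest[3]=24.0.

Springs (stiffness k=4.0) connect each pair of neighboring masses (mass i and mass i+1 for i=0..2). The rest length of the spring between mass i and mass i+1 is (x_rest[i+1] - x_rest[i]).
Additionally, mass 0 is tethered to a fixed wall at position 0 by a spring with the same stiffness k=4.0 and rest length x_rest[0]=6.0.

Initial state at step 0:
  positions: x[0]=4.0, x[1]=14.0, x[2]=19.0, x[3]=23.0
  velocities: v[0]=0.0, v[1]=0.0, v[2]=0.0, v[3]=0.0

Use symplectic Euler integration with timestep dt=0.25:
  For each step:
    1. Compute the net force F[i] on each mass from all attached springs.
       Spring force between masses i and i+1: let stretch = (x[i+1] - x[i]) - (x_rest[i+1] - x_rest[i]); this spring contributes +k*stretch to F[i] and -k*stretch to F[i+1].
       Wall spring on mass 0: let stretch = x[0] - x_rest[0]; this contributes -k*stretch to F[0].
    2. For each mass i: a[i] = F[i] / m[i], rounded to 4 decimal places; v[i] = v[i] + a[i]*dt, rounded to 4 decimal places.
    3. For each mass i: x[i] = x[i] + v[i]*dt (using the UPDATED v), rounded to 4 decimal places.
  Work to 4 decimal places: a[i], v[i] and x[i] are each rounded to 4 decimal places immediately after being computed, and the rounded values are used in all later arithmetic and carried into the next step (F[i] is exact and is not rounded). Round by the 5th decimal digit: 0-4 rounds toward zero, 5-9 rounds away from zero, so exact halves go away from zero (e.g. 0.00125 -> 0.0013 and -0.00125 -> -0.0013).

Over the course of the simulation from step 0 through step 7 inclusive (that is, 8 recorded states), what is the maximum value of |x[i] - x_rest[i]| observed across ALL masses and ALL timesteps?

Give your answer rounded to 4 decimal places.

Step 0: x=[4.0000 14.0000 19.0000 23.0000] v=[0.0000 0.0000 0.0000 0.0000]
Step 1: x=[5.5000 12.7500 18.7500 23.5000] v=[6.0000 -5.0000 -1.0000 2.0000]
Step 2: x=[7.4375 11.1875 18.1875 24.3125] v=[7.7500 -6.2500 -2.2500 3.2500]
Step 3: x=[8.4531 10.4375 17.4063 25.0938] v=[4.0625 -3.0000 -3.1250 3.1250]
Step 4: x=[7.8516 10.9336 16.8047 25.4532] v=[-2.4062 1.9844 -2.4063 1.4375]
Step 5: x=[6.0577 12.1270 16.8975 25.1505] v=[-7.1758 4.7735 0.3711 -1.2110]
Step 6: x=[4.2667 12.9957 17.8609 24.2845] v=[-7.1642 3.4747 3.8536 -3.4640]
Step 7: x=[3.5912 12.8984 19.2139 23.3126] v=[-2.7019 -0.3891 5.4120 -3.8876]
Max displacement = 2.4531

Answer: 2.4531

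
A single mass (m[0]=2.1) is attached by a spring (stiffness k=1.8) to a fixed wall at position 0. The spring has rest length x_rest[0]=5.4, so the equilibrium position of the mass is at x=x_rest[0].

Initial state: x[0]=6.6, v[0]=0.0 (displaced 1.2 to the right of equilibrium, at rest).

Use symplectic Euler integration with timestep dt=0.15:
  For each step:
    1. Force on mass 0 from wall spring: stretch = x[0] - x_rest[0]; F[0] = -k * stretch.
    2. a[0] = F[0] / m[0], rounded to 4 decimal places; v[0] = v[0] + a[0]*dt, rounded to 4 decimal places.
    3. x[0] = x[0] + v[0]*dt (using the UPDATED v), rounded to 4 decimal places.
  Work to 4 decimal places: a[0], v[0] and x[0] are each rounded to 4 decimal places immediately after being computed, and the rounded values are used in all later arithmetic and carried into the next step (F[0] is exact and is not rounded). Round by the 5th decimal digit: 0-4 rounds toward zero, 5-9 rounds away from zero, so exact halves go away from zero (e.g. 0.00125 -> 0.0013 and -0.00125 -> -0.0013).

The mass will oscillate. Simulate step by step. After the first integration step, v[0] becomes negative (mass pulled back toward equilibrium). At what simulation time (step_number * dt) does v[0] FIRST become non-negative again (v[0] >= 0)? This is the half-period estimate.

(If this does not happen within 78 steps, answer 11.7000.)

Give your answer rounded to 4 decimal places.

Step 0: x=[6.6000] v=[0.0000]
Step 1: x=[6.5769] v=[-0.1543]
Step 2: x=[6.5311] v=[-0.3056]
Step 3: x=[6.4635] v=[-0.4510]
Step 4: x=[6.3753] v=[-0.5877]
Step 5: x=[6.2683] v=[-0.7131]
Step 6: x=[6.1446] v=[-0.8247]
Step 7: x=[6.0065] v=[-0.9204]
Step 8: x=[5.8567] v=[-0.9984]
Step 9: x=[5.6981] v=[-1.0571]
Step 10: x=[5.5338] v=[-1.0954]
Step 11: x=[5.3669] v=[-1.1126]
Step 12: x=[5.2007] v=[-1.1083]
Step 13: x=[5.0383] v=[-1.0827]
Step 14: x=[4.8829] v=[-1.0362]
Step 15: x=[4.7374] v=[-0.9697]
Step 16: x=[4.6047] v=[-0.8845]
Step 17: x=[4.4874] v=[-0.7822]
Step 18: x=[4.3877] v=[-0.6649]
Step 19: x=[4.3075] v=[-0.5347]
Step 20: x=[4.2484] v=[-0.3942]
Step 21: x=[4.2115] v=[-0.2461]
Step 22: x=[4.1975] v=[-0.0933]
Step 23: x=[4.2067] v=[0.0613]
First v>=0 after going negative at step 23, time=3.4500

Answer: 3.4500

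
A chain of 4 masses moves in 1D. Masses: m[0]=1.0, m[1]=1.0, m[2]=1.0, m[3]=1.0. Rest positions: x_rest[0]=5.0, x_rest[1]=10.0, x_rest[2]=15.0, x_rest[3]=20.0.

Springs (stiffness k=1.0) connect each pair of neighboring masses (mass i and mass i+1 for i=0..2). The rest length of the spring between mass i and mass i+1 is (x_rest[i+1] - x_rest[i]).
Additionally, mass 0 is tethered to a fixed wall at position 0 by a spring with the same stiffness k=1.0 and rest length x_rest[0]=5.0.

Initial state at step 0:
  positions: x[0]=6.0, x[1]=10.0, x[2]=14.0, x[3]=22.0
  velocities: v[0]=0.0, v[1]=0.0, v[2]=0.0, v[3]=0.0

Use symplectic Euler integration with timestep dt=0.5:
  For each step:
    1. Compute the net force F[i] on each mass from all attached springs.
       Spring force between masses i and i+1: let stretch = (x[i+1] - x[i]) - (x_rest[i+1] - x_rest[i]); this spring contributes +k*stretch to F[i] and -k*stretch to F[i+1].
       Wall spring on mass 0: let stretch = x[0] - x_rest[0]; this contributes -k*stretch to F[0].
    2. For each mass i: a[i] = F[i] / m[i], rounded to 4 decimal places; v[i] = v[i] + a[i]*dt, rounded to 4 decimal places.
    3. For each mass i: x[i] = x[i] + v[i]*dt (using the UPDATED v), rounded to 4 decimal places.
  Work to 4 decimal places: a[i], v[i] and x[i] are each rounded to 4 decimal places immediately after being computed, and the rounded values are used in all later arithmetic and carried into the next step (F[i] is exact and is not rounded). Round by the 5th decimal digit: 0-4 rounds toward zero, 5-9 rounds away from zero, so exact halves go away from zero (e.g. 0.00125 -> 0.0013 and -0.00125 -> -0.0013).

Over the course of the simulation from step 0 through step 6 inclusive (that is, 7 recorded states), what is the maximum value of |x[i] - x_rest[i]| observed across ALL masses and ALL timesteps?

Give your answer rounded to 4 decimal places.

Step 0: x=[6.0000 10.0000 14.0000 22.0000] v=[0.0000 0.0000 0.0000 0.0000]
Step 1: x=[5.5000 10.0000 15.0000 21.2500] v=[-1.0000 0.0000 2.0000 -1.5000]
Step 2: x=[4.7500 10.1250 16.3125 20.1875] v=[-1.5000 0.2500 2.6250 -2.1250]
Step 3: x=[4.1563 10.4532 17.0469 19.4063] v=[-1.1875 0.6563 1.4688 -1.5625]
Step 4: x=[4.0977 10.8556 16.7227 19.2852] v=[-0.1172 0.8047 -0.6484 -0.2422]
Step 5: x=[4.7042 11.0353 15.5724 19.7735] v=[1.2129 0.3593 -2.3007 0.9766]
Step 6: x=[5.7174 10.7665 14.3381 20.4616] v=[2.0264 -0.5377 -2.4687 1.3761]
Max displacement = 2.0469

Answer: 2.0469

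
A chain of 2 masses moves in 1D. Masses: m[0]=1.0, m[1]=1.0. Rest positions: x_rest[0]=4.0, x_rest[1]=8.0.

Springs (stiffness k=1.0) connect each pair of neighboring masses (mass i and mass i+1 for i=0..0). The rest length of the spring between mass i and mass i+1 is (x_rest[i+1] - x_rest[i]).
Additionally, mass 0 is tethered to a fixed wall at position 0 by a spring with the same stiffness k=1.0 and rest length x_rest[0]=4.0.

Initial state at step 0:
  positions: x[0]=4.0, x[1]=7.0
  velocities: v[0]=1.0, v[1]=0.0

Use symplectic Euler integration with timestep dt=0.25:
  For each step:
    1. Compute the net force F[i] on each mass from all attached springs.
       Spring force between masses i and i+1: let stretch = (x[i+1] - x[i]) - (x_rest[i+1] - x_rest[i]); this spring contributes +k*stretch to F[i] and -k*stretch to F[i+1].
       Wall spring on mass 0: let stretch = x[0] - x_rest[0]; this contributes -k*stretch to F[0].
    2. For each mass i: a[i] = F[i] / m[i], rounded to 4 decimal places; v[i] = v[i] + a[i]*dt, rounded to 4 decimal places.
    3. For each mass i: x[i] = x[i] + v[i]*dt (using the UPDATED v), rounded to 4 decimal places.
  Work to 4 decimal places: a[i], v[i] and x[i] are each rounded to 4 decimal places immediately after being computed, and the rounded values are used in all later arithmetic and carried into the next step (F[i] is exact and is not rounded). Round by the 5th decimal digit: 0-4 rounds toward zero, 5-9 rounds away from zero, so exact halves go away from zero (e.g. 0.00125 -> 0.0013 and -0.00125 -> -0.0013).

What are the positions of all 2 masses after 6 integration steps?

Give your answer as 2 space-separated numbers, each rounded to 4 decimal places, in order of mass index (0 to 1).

Answer: 4.0101 8.2592

Derivation:
Step 0: x=[4.0000 7.0000] v=[1.0000 0.0000]
Step 1: x=[4.1875 7.0625] v=[0.7500 0.2500]
Step 2: x=[4.2930 7.1953] v=[0.4219 0.5313]
Step 3: x=[4.3116 7.3967] v=[0.0742 0.8057]
Step 4: x=[4.2535 7.6553] v=[-0.2324 1.0344]
Step 5: x=[4.1422 7.9513] v=[-0.4453 1.1840]
Step 6: x=[4.0101 8.2592] v=[-0.5286 1.2317]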